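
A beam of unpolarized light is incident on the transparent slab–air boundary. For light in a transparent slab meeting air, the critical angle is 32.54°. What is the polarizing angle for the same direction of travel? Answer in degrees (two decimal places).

θ_B ≈ 28.28°

At the critical angle sin θ_c = n₂/n₁, giving n₂/n₁ = sin 32.54° = 0.5379.
Then tan θ_B = n₂/n₁ = 0.5379, so θ_B = arctan 0.5379 = 28.28°.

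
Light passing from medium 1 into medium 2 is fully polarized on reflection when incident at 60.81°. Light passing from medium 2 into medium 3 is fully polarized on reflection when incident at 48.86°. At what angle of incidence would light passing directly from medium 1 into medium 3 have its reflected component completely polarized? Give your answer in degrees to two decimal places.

n₂/n₁ = tan 60.81° = 1.7900 and n₃/n₂ = tan 48.86° = 1.1447.
n₃/n₁ = 2.0491. Then tan θ_B(1→3) = n₃/n₁, so θ_B(1→3) = arctan(2.0491) = 63.99°.

θ_B ≈ 63.99°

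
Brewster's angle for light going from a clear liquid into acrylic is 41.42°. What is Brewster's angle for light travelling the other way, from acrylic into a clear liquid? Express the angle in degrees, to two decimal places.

tan θ_B' = n₁/n₂ = 1/tan θ_B, so θ_B' = 90° − θ_B.
θ_B' = 90° − 41.42° = 48.58°.

θ_B' ≈ 48.58°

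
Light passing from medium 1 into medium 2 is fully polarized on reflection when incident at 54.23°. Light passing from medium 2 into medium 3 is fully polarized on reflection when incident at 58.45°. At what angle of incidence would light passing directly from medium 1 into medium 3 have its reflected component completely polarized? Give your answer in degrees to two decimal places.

n₂/n₁ = tan 54.23° = 1.3881 and n₃/n₂ = tan 58.45° = 1.6287.
So n₃/n₁ = (n₂/n₁)(n₃/n₂) = 1.3881 × 1.6287 = 2.2607.
θ_B(1→3) = arctan(2.2607) = 66.14°.

θ_B ≈ 66.14°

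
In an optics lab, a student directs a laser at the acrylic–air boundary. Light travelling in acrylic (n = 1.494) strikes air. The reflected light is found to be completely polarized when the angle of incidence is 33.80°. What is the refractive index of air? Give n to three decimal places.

At the Brewster angle, tan θ_B = n₂/n₁ with n₁ on the incident side (acrylic) and n₂ on the transmitted side (air).
n₂ = n₁ tan θ_B = 1.494 × tan 33.80° = 1.000.

n ≈ 1.000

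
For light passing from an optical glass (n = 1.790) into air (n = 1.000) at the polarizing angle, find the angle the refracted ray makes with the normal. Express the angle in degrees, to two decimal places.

θ_t ≈ 60.81°

tan θ_B = n₂/n₁ = 1.000/1.790 = 0.5587, so θ_B = 29.19°.
At Brewster's angle the reflected and refracted rays are perpendicular, so θ_t = 90° − θ_B = 90° − 29.19° = 60.81°.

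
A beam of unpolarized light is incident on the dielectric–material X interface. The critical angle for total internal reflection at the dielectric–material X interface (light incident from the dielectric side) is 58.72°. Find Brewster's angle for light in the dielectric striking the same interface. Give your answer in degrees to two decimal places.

θ_B ≈ 40.52°

sin θ_c = n₂/n₁, so n₂/n₁ = sin 58.72° = 0.8546.
Brewster: tan θ_B = n₂/n₁ = 0.8546.
θ_B = arctan(0.8546) = 40.52°.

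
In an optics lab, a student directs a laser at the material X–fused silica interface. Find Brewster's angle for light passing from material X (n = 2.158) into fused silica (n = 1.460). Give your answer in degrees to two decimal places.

Brewster's condition: tan θ_B = n₂/n₁ = 1.460/2.158 = 0.6766. Taking the arctangent, θ_B = 34.08°.

θ_B ≈ 34.08°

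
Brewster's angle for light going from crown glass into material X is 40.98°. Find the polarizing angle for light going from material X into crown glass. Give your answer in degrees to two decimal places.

θ_B' ≈ 49.02°

tan θ_B' = n₁/n₂ = 1/tan θ_B, so θ_B' = 90° − θ_B.
θ_B' = 90° − 40.98° = 49.02°.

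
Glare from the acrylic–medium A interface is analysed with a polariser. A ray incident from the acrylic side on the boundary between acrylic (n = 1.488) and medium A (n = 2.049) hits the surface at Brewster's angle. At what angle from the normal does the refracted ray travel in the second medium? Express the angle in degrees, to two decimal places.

θ_t ≈ 35.99°

First find Brewster's angle: tan θ_B = 2.049/1.488 = 1.3770, giving θ_B = 54.01°.
At Brewster's angle the reflected and refracted rays are perpendicular, so θ_t = 90° − θ_B = 90° − 54.01° = 35.99°.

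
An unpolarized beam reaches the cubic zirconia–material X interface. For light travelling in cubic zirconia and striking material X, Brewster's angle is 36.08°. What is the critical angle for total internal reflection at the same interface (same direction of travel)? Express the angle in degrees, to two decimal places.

θ_c ≈ 46.78°

n₂/n₁ = tan 36.08° = 0.7287; the critical angle satisfies sin θ_c = n₂/n₁.
θ_c = arcsin(0.7287) = 46.78°.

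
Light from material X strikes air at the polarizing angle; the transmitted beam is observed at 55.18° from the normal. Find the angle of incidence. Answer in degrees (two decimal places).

θ_B ≈ 34.82°

At Brewster's angle the reflected and refracted rays are perpendicular, so θ_B + θ_t = 90°.
θ_B = 90° − 55.18° = 34.82°.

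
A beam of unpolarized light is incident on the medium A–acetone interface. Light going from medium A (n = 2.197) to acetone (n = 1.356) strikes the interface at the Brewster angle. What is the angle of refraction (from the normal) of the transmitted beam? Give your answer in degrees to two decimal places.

tan θ_B = n₂/n₁ = 1.356/2.197 = 0.6172, so θ_B = 31.68°.
The refracted ray is perpendicular to the reflected ray, so θ_t = 90° − θ_B = 58.32°.

θ_t ≈ 58.32°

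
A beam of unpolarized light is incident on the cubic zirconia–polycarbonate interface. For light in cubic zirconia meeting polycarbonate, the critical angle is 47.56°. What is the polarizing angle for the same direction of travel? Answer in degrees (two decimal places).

n₂/n₁ = sin θ_c = sin 47.56° = 0.7380.
tan θ_B equals the same ratio, so θ_B = arctan(0.7380) = 36.43°.

θ_B ≈ 36.43°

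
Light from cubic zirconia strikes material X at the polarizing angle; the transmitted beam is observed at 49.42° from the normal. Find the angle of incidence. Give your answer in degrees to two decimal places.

θ_B ≈ 40.58°

At Brewster's angle the reflected and refracted rays are perpendicular, so θ_B + θ_t = 90°.
So θ_B = 90° − θ_t = 90° − 49.42° = 40.58°.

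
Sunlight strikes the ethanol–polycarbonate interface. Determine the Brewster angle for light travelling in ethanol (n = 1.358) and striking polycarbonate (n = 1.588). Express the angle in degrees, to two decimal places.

tan θ_B = n₂/n₁ = 1.588/1.358 = 1.1694.
So θ_B = arctan 1.1694 = 49.46°.

θ_B ≈ 49.46°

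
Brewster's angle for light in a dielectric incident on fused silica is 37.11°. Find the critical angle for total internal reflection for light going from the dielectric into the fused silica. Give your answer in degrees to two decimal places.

θ_c ≈ 49.16°

From Brewster, n₂/n₁ = tan θ_B = tan 37.11° = 0.7566.
Then sin θ_c = n₂/n₁ = 0.7566, so θ_c = arcsin 0.7566 = 49.16°.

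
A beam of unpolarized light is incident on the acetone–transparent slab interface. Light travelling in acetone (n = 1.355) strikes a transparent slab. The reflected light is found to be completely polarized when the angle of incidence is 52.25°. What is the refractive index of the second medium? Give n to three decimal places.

At Brewster's angle, tan θ_B = n₂/n₁ with n₁ on the incident side (acetone) and n₂ on the transmitted side (a transparent slab).
n₂ = n₁ tan θ_B = 1.355 × tan 52.25° = 1.750.

n ≈ 1.750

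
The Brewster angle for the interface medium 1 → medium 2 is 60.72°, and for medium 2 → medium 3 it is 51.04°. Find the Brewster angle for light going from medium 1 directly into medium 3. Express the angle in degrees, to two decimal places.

n₂/n₁ = tan 60.72° = 1.7834 and n₃/n₂ = tan 51.04° = 1.2367.
n₃/n₁ = 2.2055. Then tan θ_B(1→3) = n₃/n₁, so θ_B(1→3) = arctan(2.2055) = 65.61°.

θ_B ≈ 65.61°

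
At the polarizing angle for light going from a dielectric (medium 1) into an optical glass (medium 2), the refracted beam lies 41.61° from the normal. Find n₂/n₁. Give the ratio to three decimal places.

At Brewster incidence θ_B = 90° − θ_t = 90° − 41.61° = 48.39°.
tan θ_B = n₂/n₁, so n₂/n₁ = tan 48.39° = 1.126.

n₂/n₁ ≈ 1.126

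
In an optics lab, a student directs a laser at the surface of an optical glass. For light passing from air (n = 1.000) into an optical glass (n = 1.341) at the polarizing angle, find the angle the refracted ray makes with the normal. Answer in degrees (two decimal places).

θ_t ≈ 36.71°

tan θ_B = n₂/n₁ = 1.341/1.000 = 1.3410, so θ_B = 53.29°.
Since θ_B + θ_t = 90° at Brewster incidence, θ_t = 90° − 53.29° = 36.71°.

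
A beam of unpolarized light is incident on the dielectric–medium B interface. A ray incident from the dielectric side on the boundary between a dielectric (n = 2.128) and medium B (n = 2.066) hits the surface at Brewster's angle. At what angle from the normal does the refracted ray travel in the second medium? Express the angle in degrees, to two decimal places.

θ_B = arctan(n₂/n₁) = arctan(2.066/2.128) = 44.15°.
The refracted ray is perpendicular to the reflected ray, so θ_t = 90° − θ_B = 45.85°.

θ_t ≈ 45.85°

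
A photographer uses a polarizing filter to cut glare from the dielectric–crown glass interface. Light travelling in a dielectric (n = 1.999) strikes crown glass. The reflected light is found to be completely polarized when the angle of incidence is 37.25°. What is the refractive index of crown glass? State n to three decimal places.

n ≈ 1.520

Full polarization of the reflected beam means tan θ_B = n₂/n₁, where n₁ is the incident medium (a dielectric).
n₂ = n₁ tan θ_B = 1.999 × tan 37.25° = 1.520.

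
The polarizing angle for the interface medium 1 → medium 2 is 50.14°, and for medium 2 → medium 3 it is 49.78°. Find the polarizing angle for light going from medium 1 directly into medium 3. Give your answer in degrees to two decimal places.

n₂/n₁ = tan 50.14° = 1.1977 and n₃/n₂ = tan 49.78° = 1.1825.
n₃/n₁ = 1.4163. Then tan θ_B(1→3) = n₃/n₁, so θ_B(1→3) = arctan(1.4163) = 54.77°.

θ_B ≈ 54.77°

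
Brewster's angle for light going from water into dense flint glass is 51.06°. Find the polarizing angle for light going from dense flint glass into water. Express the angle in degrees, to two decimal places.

θ_B' ≈ 38.94°

The two Brewster angles are complementary: θ_B' = 90° − θ_B = 90° − 51.06° = 38.94°.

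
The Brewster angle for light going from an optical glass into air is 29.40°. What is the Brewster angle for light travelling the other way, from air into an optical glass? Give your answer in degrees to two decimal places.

Reversing the direction swaps n₁ and n₂, so tan θ_B' = 1/tan θ_B and θ_B' = 90° − θ_B.
Hence θ_B' = 90° − 29.40° = 60.60°.

θ_B' ≈ 60.60°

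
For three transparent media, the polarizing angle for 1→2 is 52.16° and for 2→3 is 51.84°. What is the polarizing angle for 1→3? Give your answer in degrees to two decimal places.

tan θ_B(1→2) = n₂/n₁ = tan 52.16° = 1.2873.
tan θ_B(2→3) = n₃/n₂ = tan 51.84° = 1.2726.
So n₃/n₁ = (n₂/n₁)(n₃/n₂) = 1.2873 × 1.2726 = 1.6383.
θ_B(1→3) = arctan(1.6383) = 58.60°.

θ_B ≈ 58.60°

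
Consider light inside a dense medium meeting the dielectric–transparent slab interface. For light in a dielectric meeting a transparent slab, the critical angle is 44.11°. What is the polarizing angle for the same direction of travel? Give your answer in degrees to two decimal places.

θ_B ≈ 34.84°

n₂/n₁ = sin θ_c = sin 44.11° = 0.6960.
tan θ_B equals the same ratio, so θ_B = arctan(0.6960) = 34.84°.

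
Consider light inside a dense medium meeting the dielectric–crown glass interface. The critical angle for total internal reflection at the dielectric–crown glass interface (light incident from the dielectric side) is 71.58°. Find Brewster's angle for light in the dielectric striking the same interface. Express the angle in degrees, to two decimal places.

θ_B ≈ 43.49°

sin θ_c = n₂/n₁, so n₂/n₁ = sin 71.58° = 0.9488.
Brewster: tan θ_B = n₂/n₁ = 0.9488.
θ_B = arctan(0.9488) = 43.49°.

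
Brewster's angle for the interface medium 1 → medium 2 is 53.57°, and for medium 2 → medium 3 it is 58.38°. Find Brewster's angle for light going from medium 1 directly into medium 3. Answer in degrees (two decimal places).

n₂/n₁ = tan 53.57° = 1.3549 and n₃/n₂ = tan 58.38° = 1.6242.
Multiplying, n₃/n₁ = 1.3549 × 1.6242 = 2.2006, and θ_B(1→3) = arctan 2.2006 = 65.56°.

θ_B ≈ 65.56°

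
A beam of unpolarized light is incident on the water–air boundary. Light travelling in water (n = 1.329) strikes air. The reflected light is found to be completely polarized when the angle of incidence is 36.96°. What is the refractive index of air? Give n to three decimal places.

n ≈ 1.000

Brewster's law: tan θ_B = n₂/n₁ (light incident in water, refracted into air).
n₂ = n₁ tan θ_B = 1.329 × tan 36.96° = 1.000.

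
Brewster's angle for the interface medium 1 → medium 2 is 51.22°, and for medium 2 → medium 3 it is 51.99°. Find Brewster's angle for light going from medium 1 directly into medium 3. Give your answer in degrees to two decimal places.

θ_B ≈ 57.87°

n₂/n₁ = tan 51.22° = 1.2446 and n₃/n₂ = tan 51.99° = 1.2795.
Multiplying, n₃/n₁ = 1.2446 × 1.2795 = 1.5925, and θ_B(1→3) = arctan 1.5925 = 57.87°.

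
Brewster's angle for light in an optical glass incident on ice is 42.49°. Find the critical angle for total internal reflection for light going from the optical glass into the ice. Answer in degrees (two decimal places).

From Brewster, n₂/n₁ = tan θ_B = tan 42.49° = 0.9160.
Then sin θ_c = n₂/n₁ = 0.9160, so θ_c = arcsin 0.9160 = 66.35°.

θ_c ≈ 66.35°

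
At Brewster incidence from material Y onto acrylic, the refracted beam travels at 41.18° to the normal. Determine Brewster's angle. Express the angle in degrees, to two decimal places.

θ_B ≈ 48.82°

Since the reflected and refracted rays are at right angles at the polarizing angle, θ_B + θ_t = 90°.
So θ_B = 90° − θ_t = 90° − 41.18° = 48.82°.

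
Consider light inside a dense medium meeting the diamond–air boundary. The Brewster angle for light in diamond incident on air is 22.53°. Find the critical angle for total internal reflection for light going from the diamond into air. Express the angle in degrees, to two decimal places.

θ_c ≈ 24.51°

From Brewster, n₂/n₁ = tan θ_B = tan 22.53° = 0.4148.
Then sin θ_c = n₂/n₁ = 0.4148, so θ_c = arcsin 0.4148 = 24.51°.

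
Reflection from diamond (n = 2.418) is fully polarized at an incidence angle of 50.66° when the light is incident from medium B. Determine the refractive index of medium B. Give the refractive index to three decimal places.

Full polarization of the reflected beam means tan θ_B = n₂/n₁, where n₁ is the incident medium (medium B).
n₁ = n₂ / tan θ_B = 2.418 / tan 50.66° = 1.982.

n ≈ 1.982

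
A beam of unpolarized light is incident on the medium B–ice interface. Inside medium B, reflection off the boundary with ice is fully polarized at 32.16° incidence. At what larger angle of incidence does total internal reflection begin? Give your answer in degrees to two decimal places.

n₂/n₁ = tan 32.16° = 0.6288; the critical angle satisfies sin θ_c = n₂/n₁.
θ_c = arcsin(0.6288) = 38.96°.

θ_c ≈ 38.96°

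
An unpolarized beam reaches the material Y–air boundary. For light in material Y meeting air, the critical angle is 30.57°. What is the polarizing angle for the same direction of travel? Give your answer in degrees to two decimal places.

At the critical angle sin θ_c = n₂/n₁, giving n₂/n₁ = sin 30.57° = 0.5086.
Then tan θ_B = n₂/n₁ = 0.5086, so θ_B = arctan 0.5086 = 26.96°.

θ_B ≈ 26.96°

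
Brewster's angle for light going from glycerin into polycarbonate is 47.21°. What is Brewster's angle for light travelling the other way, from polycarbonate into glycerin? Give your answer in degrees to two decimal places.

The two Brewster angles are complementary: θ_B' = 90° − θ_B = 90° − 47.21° = 42.79°.

θ_B' ≈ 42.79°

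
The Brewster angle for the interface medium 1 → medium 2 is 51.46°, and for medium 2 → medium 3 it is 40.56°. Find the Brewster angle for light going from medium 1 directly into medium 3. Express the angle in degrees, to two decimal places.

θ_B ≈ 47.06°

tan θ_B(1→2) = n₂/n₁ = tan 51.46° = 1.2554.
tan θ_B(2→3) = n₃/n₂ = tan 40.56° = 0.8559.
So n₃/n₁ = (n₂/n₁)(n₃/n₂) = 1.2554 × 0.8559 = 1.0745.
θ_B(1→3) = arctan(1.0745) = 47.06°.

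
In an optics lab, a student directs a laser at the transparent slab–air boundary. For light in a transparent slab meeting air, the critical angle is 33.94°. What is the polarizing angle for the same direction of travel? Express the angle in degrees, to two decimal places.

At the critical angle sin θ_c = n₂/n₁, giving n₂/n₁ = sin 33.94° = 0.5583.
Then tan θ_B = n₂/n₁ = 0.5583, so θ_B = arctan 0.5583 = 29.18°.

θ_B ≈ 29.18°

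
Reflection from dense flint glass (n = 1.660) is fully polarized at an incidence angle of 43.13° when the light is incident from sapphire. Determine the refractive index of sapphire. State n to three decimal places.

n ≈ 1.772

Brewster's law: tan θ_B = n₂/n₁ (light incident in sapphire, refracted into dense flint glass).
n₁ = n₂ / tan θ_B = 1.660 / tan 43.13° = 1.772.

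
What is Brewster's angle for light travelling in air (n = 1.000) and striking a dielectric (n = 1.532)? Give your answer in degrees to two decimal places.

The reflected p-component vanishes when tan θ_B = n₂/n₁.
Brewster's condition: tan θ_B = n₂/n₁ = 1.532/1.000 = 1.5320.
So θ_B = arctan 1.5320 = 56.87°.

θ_B ≈ 56.87°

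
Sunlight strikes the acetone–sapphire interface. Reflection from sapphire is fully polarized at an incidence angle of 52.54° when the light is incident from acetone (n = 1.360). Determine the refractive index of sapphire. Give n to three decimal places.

n ≈ 1.775

Brewster's law: tan θ_B = n₂/n₁ (light incident in acetone, refracted into sapphire).
n₂ = n₁ tan θ_B = 1.360 × tan 52.54° = 1.775.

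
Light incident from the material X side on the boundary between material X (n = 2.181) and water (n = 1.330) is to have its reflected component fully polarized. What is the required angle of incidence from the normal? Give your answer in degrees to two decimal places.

Here n₂/n₁ = 1.330/2.181 = 0.6098, and Brewster's law gives tan θ_B = n₂/n₁.
θ_B = arctan(0.6098) = 31.38°.

θ_B ≈ 31.38°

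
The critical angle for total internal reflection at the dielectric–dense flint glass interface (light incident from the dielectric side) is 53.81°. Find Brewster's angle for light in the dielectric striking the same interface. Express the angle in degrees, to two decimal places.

At the critical angle sin θ_c = n₂/n₁, giving n₂/n₁ = sin 53.81° = 0.8071.
Then tan θ_B = n₂/n₁ = 0.8071, so θ_B = arctan 0.8071 = 38.91°.

θ_B ≈ 38.91°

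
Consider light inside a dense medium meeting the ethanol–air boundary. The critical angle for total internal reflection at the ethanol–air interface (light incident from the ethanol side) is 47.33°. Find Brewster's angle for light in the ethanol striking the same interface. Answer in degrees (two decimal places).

n₂/n₁ = sin θ_c = sin 47.33° = 0.7353.
tan θ_B equals the same ratio, so θ_B = arctan(0.7353) = 36.33°.

θ_B ≈ 36.33°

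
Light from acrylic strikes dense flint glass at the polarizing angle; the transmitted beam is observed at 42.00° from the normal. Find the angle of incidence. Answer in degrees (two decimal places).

Since the reflected and refracted rays are at right angles at the polarizing angle, θ_B + θ_t = 90°.
θ_B = 90° − 42.00° = 48.00°.

θ_B ≈ 48.00°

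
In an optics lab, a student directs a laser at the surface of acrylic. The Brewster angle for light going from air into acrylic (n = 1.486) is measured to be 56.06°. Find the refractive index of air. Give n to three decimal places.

Full polarization of the reflected beam means tan θ_B = n₂/n₁, where n₁ is the incident medium (air).
n₁ = n₂ / tan θ_B = 1.486 / tan 56.06° = 1.000.

n ≈ 1.000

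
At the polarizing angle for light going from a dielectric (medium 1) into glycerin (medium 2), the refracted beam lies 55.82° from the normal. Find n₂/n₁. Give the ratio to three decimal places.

At Brewster incidence θ_B = 90° − θ_t = 90° − 55.82° = 34.18°.
Then n₂/n₁ = tan θ_B = tan 34.18° = 0.679.

n₂/n₁ ≈ 0.679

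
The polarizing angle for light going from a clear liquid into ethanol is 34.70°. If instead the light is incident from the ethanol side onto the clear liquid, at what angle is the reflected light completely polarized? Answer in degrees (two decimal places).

θ_B' ≈ 55.30°

tan θ_B' = n₁/n₂ = 1/tan θ_B, so θ_B' = 90° − θ_B.
θ_B' = 90° − 34.70° = 55.30°.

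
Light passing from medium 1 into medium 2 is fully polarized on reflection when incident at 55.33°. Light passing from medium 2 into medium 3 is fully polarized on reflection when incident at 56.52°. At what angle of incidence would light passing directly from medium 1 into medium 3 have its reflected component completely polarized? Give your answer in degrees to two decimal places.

tan θ_B(1→2) = n₂/n₁ = tan 55.33° = 1.4458.
tan θ_B(2→3) = n₃/n₂ = tan 56.52° = 1.5120.
n₃/n₁ = 2.1860. Then tan θ_B(1→3) = n₃/n₁, so θ_B(1→3) = arctan(2.1860) = 65.42°.

θ_B ≈ 65.42°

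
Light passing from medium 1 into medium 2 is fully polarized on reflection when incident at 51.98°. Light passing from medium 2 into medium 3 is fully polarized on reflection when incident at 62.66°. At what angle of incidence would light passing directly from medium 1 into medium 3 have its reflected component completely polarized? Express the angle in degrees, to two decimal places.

θ_B ≈ 67.99°

Each Brewster angle gives a ratio: n₂/n₁ = tan 51.98° = 1.2790, n₃/n₂ = tan 62.66° = 1.9342.
n₃/n₁ = 2.4738. Then tan θ_B(1→3) = n₃/n₁, so θ_B(1→3) = arctan(2.4738) = 67.99°.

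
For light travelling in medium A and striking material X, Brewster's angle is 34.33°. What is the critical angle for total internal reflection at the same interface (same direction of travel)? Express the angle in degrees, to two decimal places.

tan θ_B = n₂/n₁ = tan 34.33° = 0.6829.
Total internal reflection: sin θ_c = n₂/n₁ = 0.6829.
θ_c = arcsin(0.6829) = 43.07°.

θ_c ≈ 43.07°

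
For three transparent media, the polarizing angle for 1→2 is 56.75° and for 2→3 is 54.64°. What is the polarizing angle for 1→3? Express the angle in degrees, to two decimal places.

tan θ_B(1→2) = n₂/n₁ = tan 56.75° = 1.5253.
tan θ_B(2→3) = n₃/n₂ = tan 54.64° = 1.4092.
n₃/n₁ = 2.1494. Then tan θ_B(1→3) = n₃/n₁, so θ_B(1→3) = arctan(2.1494) = 65.05°.

θ_B ≈ 65.05°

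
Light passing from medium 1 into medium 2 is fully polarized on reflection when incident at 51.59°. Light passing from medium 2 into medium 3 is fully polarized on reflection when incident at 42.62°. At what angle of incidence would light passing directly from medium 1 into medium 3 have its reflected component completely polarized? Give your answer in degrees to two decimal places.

θ_B ≈ 49.25°

tan θ_B(1→2) = n₂/n₁ = tan 51.59° = 1.2612.
tan θ_B(2→3) = n₃/n₂ = tan 42.62° = 0.9202.
Multiplying, n₃/n₁ = 1.2612 × 0.9202 = 1.1606, and θ_B(1→3) = arctan 1.1606 = 49.25°.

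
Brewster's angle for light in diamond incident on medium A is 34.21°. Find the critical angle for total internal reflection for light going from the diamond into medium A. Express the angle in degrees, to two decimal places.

θ_c ≈ 42.83°

tan θ_B = n₂/n₁ = tan 34.21° = 0.6799.
Total internal reflection: sin θ_c = n₂/n₁ = 0.6799.
θ_c = arcsin(0.6799) = 42.83°.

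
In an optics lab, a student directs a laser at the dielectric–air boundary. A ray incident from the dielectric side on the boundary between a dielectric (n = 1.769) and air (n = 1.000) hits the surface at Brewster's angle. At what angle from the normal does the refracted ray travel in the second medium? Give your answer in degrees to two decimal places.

θ_t ≈ 60.52°

tan θ_B = n₂/n₁ = 1.000/1.769 = 0.5653, so θ_B = 29.48°.
The refracted ray is perpendicular to the reflected ray, so θ_t = 90° − θ_B = 60.52°.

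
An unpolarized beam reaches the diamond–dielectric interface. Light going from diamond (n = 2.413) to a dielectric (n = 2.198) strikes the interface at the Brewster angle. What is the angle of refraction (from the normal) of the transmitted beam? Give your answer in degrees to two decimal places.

θ_t ≈ 47.67°

θ_B = arctan(n₂/n₁) = arctan(2.198/2.413) = 42.33°.
The refracted ray is perpendicular to the reflected ray, so θ_t = 90° − θ_B = 47.67°.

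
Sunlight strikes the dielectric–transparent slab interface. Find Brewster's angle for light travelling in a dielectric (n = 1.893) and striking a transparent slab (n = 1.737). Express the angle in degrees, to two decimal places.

θ_B ≈ 42.54°

Here n₂/n₁ = 1.737/1.893 = 0.9176, and Brewster's law gives tan θ_B = n₂/n₁. Taking the arctangent, θ_B = 42.54°.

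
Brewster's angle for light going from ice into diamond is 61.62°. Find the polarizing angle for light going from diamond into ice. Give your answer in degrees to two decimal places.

θ_B' ≈ 28.38°

tan θ_B' = n₁/n₂ = 1/tan θ_B, so θ_B' = 90° − θ_B.
θ_B' = 90° − 61.62° = 28.38°.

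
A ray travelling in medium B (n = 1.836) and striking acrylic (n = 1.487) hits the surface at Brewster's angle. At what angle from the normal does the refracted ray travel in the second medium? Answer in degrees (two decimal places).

First find Brewster's angle: tan θ_B = 1.487/1.836 = 0.8099, giving θ_B = 39.00°.
At Brewster's angle the reflected and refracted rays are perpendicular, so θ_t = 90° − θ_B = 90° − 39.00° = 51.00°.

θ_t ≈ 51.00°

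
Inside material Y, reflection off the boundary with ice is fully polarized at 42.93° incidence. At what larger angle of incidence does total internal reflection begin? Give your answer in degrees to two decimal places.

θ_c ≈ 68.47°

From Brewster, n₂/n₁ = tan θ_B = tan 42.93° = 0.9302.
Then sin θ_c = n₂/n₁ = 0.9302, so θ_c = arcsin 0.9302 = 68.47°.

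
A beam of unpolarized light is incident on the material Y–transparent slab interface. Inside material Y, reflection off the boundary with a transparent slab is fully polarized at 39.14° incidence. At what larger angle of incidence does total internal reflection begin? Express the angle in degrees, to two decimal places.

tan θ_B = n₂/n₁ = tan 39.14° = 0.8138.
Total internal reflection: sin θ_c = n₂/n₁ = 0.8138.
θ_c = arcsin(0.8138) = 54.47°.

θ_c ≈ 54.47°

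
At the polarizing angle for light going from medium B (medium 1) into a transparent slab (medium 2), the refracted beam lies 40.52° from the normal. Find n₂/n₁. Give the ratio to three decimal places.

n₂/n₁ ≈ 1.170

θ_B + θ_t = 90°, so θ_B = 90° − 40.52° = 49.48°.
Then n₂/n₁ = tan θ_B = tan 49.48° = 1.170.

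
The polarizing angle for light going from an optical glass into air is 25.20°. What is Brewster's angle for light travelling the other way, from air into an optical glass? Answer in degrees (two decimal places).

tan θ_B' = n₁/n₂ = 1/tan θ_B, so θ_B' = 90° − θ_B.
θ_B' = 90° − 25.20° = 64.80°.

θ_B' ≈ 64.80°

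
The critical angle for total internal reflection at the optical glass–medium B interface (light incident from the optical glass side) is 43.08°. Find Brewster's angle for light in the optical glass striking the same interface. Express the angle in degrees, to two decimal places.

At the critical angle sin θ_c = n₂/n₁, giving n₂/n₁ = sin 43.08° = 0.6830.
Then tan θ_B = n₂/n₁ = 0.6830, so θ_B = arctan 0.6830 = 34.33°.

θ_B ≈ 34.33°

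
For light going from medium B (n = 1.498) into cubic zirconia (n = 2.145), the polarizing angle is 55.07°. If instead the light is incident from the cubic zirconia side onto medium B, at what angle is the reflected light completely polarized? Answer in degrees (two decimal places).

θ_B' ≈ 34.93°

The two Brewster angles are complementary: θ_B' = 90° − θ_B = 90° − 55.07° = 34.93°.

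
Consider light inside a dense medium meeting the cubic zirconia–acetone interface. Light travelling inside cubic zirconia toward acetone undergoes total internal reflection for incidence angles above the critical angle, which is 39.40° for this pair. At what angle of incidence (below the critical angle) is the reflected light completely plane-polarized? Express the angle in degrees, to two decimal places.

θ_B ≈ 32.40°

n₂/n₁ = sin θ_c = sin 39.40° = 0.6347.
tan θ_B equals the same ratio, so θ_B = arctan(0.6347) = 32.40°.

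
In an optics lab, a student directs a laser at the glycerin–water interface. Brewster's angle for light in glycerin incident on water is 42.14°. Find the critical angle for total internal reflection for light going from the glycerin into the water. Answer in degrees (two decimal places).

tan θ_B = n₂/n₁ = tan 42.14° = 0.9048.
Total internal reflection: sin θ_c = n₂/n₁ = 0.9048.
θ_c = arcsin(0.9048) = 64.80°.

θ_c ≈ 64.80°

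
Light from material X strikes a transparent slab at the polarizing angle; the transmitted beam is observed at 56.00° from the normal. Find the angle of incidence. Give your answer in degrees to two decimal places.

Brewster's condition makes the reflected and refracted beams perpendicular: θ_B + θ_t = 90°.
θ_B = 90° − 56.00° = 34.00°.

θ_B ≈ 34.00°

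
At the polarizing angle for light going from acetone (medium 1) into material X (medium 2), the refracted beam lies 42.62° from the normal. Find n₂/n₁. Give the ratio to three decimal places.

At Brewster incidence θ_B = 90° − θ_t = 90° − 42.62° = 47.38°.
tan θ_B = n₂/n₁, so n₂/n₁ = tan 47.38° = 1.087.

n₂/n₁ ≈ 1.087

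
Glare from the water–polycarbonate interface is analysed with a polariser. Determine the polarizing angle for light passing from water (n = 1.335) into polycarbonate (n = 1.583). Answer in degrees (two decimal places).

θ_B ≈ 49.86°

The reflected p-component vanishes when tan θ_B = n₂/n₁.
Here n₂/n₁ = 1.583/1.335 = 1.1858, and Brewster's law gives tan θ_B = n₂/n₁.
So θ_B = arctan 1.1858 = 49.86°.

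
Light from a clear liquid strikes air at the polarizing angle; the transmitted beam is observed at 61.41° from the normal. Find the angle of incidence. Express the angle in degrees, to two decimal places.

θ_B ≈ 28.59°

Brewster's condition makes the reflected and refracted beams perpendicular: θ_B + θ_t = 90°.
So θ_B = 90° − θ_t = 90° − 61.41° = 28.59°.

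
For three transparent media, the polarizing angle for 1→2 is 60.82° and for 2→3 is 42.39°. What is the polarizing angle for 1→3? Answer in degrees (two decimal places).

Each Brewster angle gives a ratio: n₂/n₁ = tan 60.82° = 1.7908, n₃/n₂ = tan 42.39° = 0.9128.
So n₃/n₁ = (n₂/n₁)(n₃/n₂) = 1.7908 × 0.9128 = 1.6346.
θ_B(1→3) = arctan(1.6346) = 58.54°.

θ_B ≈ 58.54°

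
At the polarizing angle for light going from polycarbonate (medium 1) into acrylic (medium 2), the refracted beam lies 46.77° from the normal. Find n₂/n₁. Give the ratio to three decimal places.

θ_B + θ_t = 90°, so θ_B = 90° − 46.77° = 43.23°.
tan θ_B = n₂/n₁, so n₂/n₁ = tan 43.23° = 0.940.

n₂/n₁ ≈ 0.940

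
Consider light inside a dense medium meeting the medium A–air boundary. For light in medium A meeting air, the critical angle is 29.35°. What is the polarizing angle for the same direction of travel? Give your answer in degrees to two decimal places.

θ_B ≈ 26.11°

At the critical angle sin θ_c = n₂/n₁, giving n₂/n₁ = sin 29.35° = 0.4901.
Then tan θ_B = n₂/n₁ = 0.4901, so θ_B = arctan 0.4901 = 26.11°.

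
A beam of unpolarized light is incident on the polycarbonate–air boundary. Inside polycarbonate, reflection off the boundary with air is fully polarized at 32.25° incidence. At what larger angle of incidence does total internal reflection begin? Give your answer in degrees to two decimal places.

θ_c ≈ 39.12°

tan θ_B = n₂/n₁ = tan 32.25° = 0.6310.
Total internal reflection: sin θ_c = n₂/n₁ = 0.6310.
θ_c = arcsin(0.6310) = 39.12°.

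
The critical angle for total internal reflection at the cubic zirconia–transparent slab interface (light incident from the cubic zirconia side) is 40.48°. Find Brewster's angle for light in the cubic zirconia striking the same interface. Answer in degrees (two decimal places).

At the critical angle sin θ_c = n₂/n₁, giving n₂/n₁ = sin 40.48° = 0.6492.
Then tan θ_B = n₂/n₁ = 0.6492, so θ_B = arctan 0.6492 = 32.99°.

θ_B ≈ 32.99°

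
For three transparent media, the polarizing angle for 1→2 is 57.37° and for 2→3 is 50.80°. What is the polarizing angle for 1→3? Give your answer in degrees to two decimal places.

θ_B ≈ 62.43°

n₂/n₁ = tan 57.37° = 1.5619 and n₃/n₂ = tan 50.80° = 1.2261.
So n₃/n₁ = (n₂/n₁)(n₃/n₂) = 1.5619 × 1.2261 = 1.9150.
θ_B(1→3) = arctan(1.9150) = 62.43°.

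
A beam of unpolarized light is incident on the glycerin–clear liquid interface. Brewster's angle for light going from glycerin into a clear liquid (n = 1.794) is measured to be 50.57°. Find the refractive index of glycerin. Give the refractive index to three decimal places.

n ≈ 1.475

Full polarization of the reflected beam means tan θ_B = n₂/n₁, where n₁ is the incident medium (glycerin).
n₁ = n₂ / tan θ_B = 1.794 / tan 50.57° = 1.475.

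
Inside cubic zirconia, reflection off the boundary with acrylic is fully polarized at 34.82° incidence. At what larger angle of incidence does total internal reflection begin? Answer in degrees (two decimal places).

tan θ_B = n₂/n₁ = tan 34.82° = 0.6955.
Total internal reflection: sin θ_c = n₂/n₁ = 0.6955.
θ_c = arcsin(0.6955) = 44.07°.

θ_c ≈ 44.07°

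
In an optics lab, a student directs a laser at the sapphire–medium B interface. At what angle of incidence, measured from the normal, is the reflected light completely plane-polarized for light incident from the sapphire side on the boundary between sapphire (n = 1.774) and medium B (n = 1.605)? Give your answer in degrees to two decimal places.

θ_B ≈ 42.14°

tan θ_B = n₂/n₁ = 1.605/1.774 = 0.9047.
θ_B = arctan(0.9047) = 42.14°.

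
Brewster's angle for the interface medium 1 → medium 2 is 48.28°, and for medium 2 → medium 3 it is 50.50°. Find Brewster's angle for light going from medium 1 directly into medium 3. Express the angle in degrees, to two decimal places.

Each Brewster angle gives a ratio: n₂/n₁ = tan 48.28° = 1.1216, n₃/n₂ = tan 50.50° = 1.2131.
So n₃/n₁ = (n₂/n₁)(n₃/n₂) = 1.1216 × 1.2131 = 1.3606.
θ_B(1→3) = arctan(1.3606) = 53.69°.

θ_B ≈ 53.69°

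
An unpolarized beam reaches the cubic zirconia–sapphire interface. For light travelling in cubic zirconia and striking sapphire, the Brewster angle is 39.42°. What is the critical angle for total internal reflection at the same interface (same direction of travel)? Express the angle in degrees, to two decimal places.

tan θ_B = n₂/n₁ = tan 39.42° = 0.8220.
Total internal reflection: sin θ_c = n₂/n₁ = 0.8220.
θ_c = arcsin(0.8220) = 55.28°.

θ_c ≈ 55.28°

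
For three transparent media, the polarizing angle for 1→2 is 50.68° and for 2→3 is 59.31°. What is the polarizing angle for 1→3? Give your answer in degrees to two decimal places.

Each Brewster angle gives a ratio: n₂/n₁ = tan 50.68° = 1.2209, n₃/n₂ = tan 59.31° = 1.6849.
n₃/n₁ = 2.0570. Then tan θ_B(1→3) = n₃/n₁, so θ_B(1→3) = arctan(2.0570) = 64.07°.

θ_B ≈ 64.07°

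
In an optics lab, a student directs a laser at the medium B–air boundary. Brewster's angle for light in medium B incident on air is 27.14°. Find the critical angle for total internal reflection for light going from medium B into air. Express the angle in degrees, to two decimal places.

tan θ_B = n₂/n₁ = tan 27.14° = 0.5126.
Total internal reflection: sin θ_c = n₂/n₁ = 0.5126.
θ_c = arcsin(0.5126) = 30.84°.

θ_c ≈ 30.84°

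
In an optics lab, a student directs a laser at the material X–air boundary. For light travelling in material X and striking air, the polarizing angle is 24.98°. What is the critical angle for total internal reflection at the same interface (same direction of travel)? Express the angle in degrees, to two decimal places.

θ_c ≈ 27.77°

From Brewster, n₂/n₁ = tan θ_B = tan 24.98° = 0.4659.
Then sin θ_c = n₂/n₁ = 0.4659, so θ_c = arcsin 0.4659 = 27.77°.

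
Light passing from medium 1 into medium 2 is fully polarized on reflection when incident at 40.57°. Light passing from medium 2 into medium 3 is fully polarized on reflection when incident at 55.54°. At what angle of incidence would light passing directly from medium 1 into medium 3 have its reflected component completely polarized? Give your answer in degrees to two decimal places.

Each Brewster angle gives a ratio: n₂/n₁ = tan 40.57° = 0.8562, n₃/n₂ = tan 55.54° = 1.4572.
So n₃/n₁ = (n₂/n₁)(n₃/n₂) = 0.8562 × 1.4572 = 1.2476.
θ_B(1→3) = arctan(1.2476) = 51.29°.

θ_B ≈ 51.29°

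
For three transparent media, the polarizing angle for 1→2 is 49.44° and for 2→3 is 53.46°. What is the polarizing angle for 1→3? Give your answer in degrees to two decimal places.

θ_B ≈ 57.61°

tan θ_B(1→2) = n₂/n₁ = tan 49.44° = 1.1684.
tan θ_B(2→3) = n₃/n₂ = tan 53.46° = 1.3495.
So n₃/n₁ = (n₂/n₁)(n₃/n₂) = 1.1684 × 1.3495 = 1.5767.
θ_B(1→3) = arctan(1.5767) = 57.61°.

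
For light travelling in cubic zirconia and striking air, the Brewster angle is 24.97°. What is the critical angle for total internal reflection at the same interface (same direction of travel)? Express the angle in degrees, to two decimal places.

θ_c ≈ 27.75°

From Brewster, n₂/n₁ = tan θ_B = tan 24.97° = 0.4657.
Then sin θ_c = n₂/n₁ = 0.4657, so θ_c = arcsin 0.4657 = 27.75°.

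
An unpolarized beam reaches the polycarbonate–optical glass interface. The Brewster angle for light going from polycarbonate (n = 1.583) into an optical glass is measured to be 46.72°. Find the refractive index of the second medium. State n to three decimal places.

n ≈ 1.681

Brewster's law: tan θ_B = n₂/n₁ (light incident in polycarbonate, refracted into an optical glass).
n₂ = n₁ tan θ_B = 1.583 × tan 46.72° = 1.681.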